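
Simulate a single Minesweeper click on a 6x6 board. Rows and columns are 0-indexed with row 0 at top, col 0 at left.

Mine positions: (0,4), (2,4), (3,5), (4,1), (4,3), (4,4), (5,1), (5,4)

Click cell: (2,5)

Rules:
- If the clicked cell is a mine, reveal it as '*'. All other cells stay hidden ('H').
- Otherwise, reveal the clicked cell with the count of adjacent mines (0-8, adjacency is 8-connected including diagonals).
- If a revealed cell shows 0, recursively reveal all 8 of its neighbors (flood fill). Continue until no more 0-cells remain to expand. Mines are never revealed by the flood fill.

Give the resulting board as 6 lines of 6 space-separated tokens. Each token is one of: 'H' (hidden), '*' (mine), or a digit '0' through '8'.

H H H H H H
H H H H H H
H H H H H 2
H H H H H H
H H H H H H
H H H H H H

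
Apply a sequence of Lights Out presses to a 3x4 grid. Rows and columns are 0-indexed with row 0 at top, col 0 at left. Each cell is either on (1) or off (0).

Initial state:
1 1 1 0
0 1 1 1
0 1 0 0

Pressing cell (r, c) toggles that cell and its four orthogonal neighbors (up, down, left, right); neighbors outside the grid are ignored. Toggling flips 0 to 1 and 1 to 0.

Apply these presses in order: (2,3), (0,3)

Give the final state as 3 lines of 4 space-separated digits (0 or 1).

Answer: 1 1 0 1
0 1 1 1
0 1 1 1

Derivation:
After press 1 at (2,3):
1 1 1 0
0 1 1 0
0 1 1 1

After press 2 at (0,3):
1 1 0 1
0 1 1 1
0 1 1 1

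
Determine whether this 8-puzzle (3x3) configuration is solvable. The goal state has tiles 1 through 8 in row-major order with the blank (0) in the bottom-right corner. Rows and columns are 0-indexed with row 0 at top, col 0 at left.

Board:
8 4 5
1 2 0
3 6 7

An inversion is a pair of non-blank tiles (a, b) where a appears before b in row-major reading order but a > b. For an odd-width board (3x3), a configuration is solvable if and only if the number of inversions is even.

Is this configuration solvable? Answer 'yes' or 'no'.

Answer: no

Derivation:
Inversions (pairs i<j in row-major order where tile[i] > tile[j] > 0): 13
13 is odd, so the puzzle is not solvable.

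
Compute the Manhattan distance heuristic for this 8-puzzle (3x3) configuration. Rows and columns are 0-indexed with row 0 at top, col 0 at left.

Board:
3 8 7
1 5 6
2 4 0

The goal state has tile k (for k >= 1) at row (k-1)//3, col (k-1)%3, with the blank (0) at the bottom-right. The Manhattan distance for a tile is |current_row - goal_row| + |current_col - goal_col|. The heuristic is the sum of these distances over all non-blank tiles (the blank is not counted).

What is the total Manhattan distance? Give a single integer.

Answer: 14

Derivation:
Tile 3: at (0,0), goal (0,2), distance |0-0|+|0-2| = 2
Tile 8: at (0,1), goal (2,1), distance |0-2|+|1-1| = 2
Tile 7: at (0,2), goal (2,0), distance |0-2|+|2-0| = 4
Tile 1: at (1,0), goal (0,0), distance |1-0|+|0-0| = 1
Tile 5: at (1,1), goal (1,1), distance |1-1|+|1-1| = 0
Tile 6: at (1,2), goal (1,2), distance |1-1|+|2-2| = 0
Tile 2: at (2,0), goal (0,1), distance |2-0|+|0-1| = 3
Tile 4: at (2,1), goal (1,0), distance |2-1|+|1-0| = 2
Sum: 2 + 2 + 4 + 1 + 0 + 0 + 3 + 2 = 14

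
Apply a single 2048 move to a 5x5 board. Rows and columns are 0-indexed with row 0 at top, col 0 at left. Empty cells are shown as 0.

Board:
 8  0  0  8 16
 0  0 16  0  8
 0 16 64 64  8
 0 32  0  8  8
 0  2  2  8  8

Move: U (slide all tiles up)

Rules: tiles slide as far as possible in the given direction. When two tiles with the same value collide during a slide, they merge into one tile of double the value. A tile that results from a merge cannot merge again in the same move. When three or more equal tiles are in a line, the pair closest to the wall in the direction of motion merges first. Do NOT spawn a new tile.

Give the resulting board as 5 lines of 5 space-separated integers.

Answer:  8 16 16  8 16
 0 32 64 64 16
 0  2  2 16 16
 0  0  0  0  0
 0  0  0  0  0

Derivation:
Slide up:
col 0: [8, 0, 0, 0, 0] -> [8, 0, 0, 0, 0]
col 1: [0, 0, 16, 32, 2] -> [16, 32, 2, 0, 0]
col 2: [0, 16, 64, 0, 2] -> [16, 64, 2, 0, 0]
col 3: [8, 0, 64, 8, 8] -> [8, 64, 16, 0, 0]
col 4: [16, 8, 8, 8, 8] -> [16, 16, 16, 0, 0]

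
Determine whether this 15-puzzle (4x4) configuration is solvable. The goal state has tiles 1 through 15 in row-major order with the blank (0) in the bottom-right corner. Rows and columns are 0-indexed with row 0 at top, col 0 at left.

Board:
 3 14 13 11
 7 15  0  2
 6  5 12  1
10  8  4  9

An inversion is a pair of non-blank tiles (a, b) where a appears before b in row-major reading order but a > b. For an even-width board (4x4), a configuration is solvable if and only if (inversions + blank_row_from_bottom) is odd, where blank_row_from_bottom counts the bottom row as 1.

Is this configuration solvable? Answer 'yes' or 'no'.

Inversions: 63
Blank is in row 1 (0-indexed from top), which is row 3 counting from the bottom (bottom = 1).
63 + 3 = 66, which is even, so the puzzle is not solvable.

Answer: no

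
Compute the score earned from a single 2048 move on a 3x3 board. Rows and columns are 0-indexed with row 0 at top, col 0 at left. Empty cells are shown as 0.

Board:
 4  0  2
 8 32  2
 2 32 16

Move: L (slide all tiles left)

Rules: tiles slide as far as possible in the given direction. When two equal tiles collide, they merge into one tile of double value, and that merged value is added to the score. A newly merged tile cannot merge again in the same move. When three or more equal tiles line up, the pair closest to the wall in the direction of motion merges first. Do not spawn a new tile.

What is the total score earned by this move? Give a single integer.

Slide left:
row 0: [4, 0, 2] -> [4, 2, 0]  score +0 (running 0)
row 1: [8, 32, 2] -> [8, 32, 2]  score +0 (running 0)
row 2: [2, 32, 16] -> [2, 32, 16]  score +0 (running 0)
Board after move:
 4  2  0
 8 32  2
 2 32 16

Answer: 0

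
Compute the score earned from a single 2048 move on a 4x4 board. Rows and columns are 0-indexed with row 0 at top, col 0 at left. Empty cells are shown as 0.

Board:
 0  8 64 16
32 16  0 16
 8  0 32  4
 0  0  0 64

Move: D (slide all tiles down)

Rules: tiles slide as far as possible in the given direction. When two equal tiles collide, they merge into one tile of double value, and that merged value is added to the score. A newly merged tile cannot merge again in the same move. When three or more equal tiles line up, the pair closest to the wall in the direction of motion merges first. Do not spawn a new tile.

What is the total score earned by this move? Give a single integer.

Slide down:
col 0: [0, 32, 8, 0] -> [0, 0, 32, 8]  score +0 (running 0)
col 1: [8, 16, 0, 0] -> [0, 0, 8, 16]  score +0 (running 0)
col 2: [64, 0, 32, 0] -> [0, 0, 64, 32]  score +0 (running 0)
col 3: [16, 16, 4, 64] -> [0, 32, 4, 64]  score +32 (running 32)
Board after move:
 0  0  0  0
 0  0  0 32
32  8 64  4
 8 16 32 64

Answer: 32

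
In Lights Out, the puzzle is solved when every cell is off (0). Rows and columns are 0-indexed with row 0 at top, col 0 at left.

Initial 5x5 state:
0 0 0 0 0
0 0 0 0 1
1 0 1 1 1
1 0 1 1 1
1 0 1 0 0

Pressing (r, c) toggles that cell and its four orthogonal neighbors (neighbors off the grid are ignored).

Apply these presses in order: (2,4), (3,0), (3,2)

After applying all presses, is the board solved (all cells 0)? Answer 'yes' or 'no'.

Answer: yes

Derivation:
After press 1 at (2,4):
0 0 0 0 0
0 0 0 0 0
1 0 1 0 0
1 0 1 1 0
1 0 1 0 0

After press 2 at (3,0):
0 0 0 0 0
0 0 0 0 0
0 0 1 0 0
0 1 1 1 0
0 0 1 0 0

After press 3 at (3,2):
0 0 0 0 0
0 0 0 0 0
0 0 0 0 0
0 0 0 0 0
0 0 0 0 0

Lights still on: 0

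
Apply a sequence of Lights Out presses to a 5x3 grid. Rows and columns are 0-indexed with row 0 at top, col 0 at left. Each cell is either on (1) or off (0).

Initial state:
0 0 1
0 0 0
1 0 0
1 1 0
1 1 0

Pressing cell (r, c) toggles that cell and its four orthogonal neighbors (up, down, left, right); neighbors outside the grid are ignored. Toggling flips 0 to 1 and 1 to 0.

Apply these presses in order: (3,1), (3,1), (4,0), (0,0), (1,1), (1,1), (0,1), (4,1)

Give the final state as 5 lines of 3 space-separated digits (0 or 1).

Answer: 0 0 0
1 1 0
1 0 0
0 0 0
1 1 1

Derivation:
After press 1 at (3,1):
0 0 1
0 0 0
1 1 0
0 0 1
1 0 0

After press 2 at (3,1):
0 0 1
0 0 0
1 0 0
1 1 0
1 1 0

After press 3 at (4,0):
0 0 1
0 0 0
1 0 0
0 1 0
0 0 0

After press 4 at (0,0):
1 1 1
1 0 0
1 0 0
0 1 0
0 0 0

After press 5 at (1,1):
1 0 1
0 1 1
1 1 0
0 1 0
0 0 0

After press 6 at (1,1):
1 1 1
1 0 0
1 0 0
0 1 0
0 0 0

After press 7 at (0,1):
0 0 0
1 1 0
1 0 0
0 1 0
0 0 0

After press 8 at (4,1):
0 0 0
1 1 0
1 0 0
0 0 0
1 1 1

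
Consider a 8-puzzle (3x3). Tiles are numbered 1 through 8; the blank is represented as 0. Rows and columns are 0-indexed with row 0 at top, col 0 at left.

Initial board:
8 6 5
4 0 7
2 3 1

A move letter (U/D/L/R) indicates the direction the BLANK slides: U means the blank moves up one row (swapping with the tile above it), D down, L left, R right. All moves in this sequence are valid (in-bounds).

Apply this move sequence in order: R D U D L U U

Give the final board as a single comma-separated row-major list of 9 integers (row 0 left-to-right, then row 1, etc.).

Answer: 8, 0, 5, 4, 6, 1, 2, 7, 3

Derivation:
After move 1 (R):
8 6 5
4 7 0
2 3 1

After move 2 (D):
8 6 5
4 7 1
2 3 0

After move 3 (U):
8 6 5
4 7 0
2 3 1

After move 4 (D):
8 6 5
4 7 1
2 3 0

After move 5 (L):
8 6 5
4 7 1
2 0 3

After move 6 (U):
8 6 5
4 0 1
2 7 3

After move 7 (U):
8 0 5
4 6 1
2 7 3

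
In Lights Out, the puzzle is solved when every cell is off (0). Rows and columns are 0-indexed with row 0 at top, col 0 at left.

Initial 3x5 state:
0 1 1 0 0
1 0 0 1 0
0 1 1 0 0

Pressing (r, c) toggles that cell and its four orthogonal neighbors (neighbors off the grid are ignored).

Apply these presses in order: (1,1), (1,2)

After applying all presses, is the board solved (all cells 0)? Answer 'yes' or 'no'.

Answer: yes

Derivation:
After press 1 at (1,1):
0 0 1 0 0
0 1 1 1 0
0 0 1 0 0

After press 2 at (1,2):
0 0 0 0 0
0 0 0 0 0
0 0 0 0 0

Lights still on: 0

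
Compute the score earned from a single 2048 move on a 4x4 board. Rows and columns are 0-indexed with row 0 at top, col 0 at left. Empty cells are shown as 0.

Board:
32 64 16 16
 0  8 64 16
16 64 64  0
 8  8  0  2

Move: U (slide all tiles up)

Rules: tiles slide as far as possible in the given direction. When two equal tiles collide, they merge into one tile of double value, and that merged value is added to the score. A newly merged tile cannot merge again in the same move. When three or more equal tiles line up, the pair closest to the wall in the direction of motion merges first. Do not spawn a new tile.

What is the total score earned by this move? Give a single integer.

Answer: 160

Derivation:
Slide up:
col 0: [32, 0, 16, 8] -> [32, 16, 8, 0]  score +0 (running 0)
col 1: [64, 8, 64, 8] -> [64, 8, 64, 8]  score +0 (running 0)
col 2: [16, 64, 64, 0] -> [16, 128, 0, 0]  score +128 (running 128)
col 3: [16, 16, 0, 2] -> [32, 2, 0, 0]  score +32 (running 160)
Board after move:
 32  64  16  32
 16   8 128   2
  8  64   0   0
  0   8   0   0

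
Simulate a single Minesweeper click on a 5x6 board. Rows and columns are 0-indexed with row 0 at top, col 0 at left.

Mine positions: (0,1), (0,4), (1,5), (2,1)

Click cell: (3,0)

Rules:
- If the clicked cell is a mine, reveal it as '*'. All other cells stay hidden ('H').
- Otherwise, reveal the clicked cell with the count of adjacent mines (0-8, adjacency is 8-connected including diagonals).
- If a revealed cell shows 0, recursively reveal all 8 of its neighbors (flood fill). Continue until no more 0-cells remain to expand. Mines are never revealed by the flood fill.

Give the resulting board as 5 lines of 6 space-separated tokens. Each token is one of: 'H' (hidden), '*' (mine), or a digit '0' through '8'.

H H H H H H
H H H H H H
H H H H H H
1 H H H H H
H H H H H H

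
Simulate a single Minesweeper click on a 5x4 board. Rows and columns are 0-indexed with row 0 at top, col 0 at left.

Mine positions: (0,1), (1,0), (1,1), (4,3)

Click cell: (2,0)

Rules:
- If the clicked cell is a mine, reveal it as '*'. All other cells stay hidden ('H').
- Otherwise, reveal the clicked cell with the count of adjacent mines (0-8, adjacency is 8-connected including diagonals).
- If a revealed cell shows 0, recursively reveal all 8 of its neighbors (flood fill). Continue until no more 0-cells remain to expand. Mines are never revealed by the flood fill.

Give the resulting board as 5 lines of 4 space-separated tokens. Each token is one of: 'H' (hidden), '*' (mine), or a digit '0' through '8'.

H H H H
H H H H
2 H H H
H H H H
H H H H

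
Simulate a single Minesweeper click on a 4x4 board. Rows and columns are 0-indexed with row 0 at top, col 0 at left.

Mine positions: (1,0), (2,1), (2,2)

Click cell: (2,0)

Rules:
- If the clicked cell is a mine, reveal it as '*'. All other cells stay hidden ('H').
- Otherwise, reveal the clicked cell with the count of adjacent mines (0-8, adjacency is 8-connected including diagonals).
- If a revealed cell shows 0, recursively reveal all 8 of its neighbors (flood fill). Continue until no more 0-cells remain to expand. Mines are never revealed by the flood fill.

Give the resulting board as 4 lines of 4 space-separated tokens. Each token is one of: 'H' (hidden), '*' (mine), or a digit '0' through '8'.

H H H H
H H H H
2 H H H
H H H H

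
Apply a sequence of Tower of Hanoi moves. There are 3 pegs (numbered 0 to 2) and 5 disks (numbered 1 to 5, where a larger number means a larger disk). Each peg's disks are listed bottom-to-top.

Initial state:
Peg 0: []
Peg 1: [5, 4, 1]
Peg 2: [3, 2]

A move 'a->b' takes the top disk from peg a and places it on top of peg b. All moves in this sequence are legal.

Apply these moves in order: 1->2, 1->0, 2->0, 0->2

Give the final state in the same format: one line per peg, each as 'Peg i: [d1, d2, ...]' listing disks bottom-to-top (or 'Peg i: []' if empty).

Answer: Peg 0: [4]
Peg 1: [5]
Peg 2: [3, 2, 1]

Derivation:
After move 1 (1->2):
Peg 0: []
Peg 1: [5, 4]
Peg 2: [3, 2, 1]

After move 2 (1->0):
Peg 0: [4]
Peg 1: [5]
Peg 2: [3, 2, 1]

After move 3 (2->0):
Peg 0: [4, 1]
Peg 1: [5]
Peg 2: [3, 2]

After move 4 (0->2):
Peg 0: [4]
Peg 1: [5]
Peg 2: [3, 2, 1]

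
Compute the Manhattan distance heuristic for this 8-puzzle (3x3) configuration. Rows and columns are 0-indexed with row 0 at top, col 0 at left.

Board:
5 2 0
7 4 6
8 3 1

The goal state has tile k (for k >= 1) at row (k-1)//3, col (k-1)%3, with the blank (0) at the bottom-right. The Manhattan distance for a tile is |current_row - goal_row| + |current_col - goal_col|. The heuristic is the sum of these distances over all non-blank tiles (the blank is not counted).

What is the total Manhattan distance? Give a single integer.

Tile 5: at (0,0), goal (1,1), distance |0-1|+|0-1| = 2
Tile 2: at (0,1), goal (0,1), distance |0-0|+|1-1| = 0
Tile 7: at (1,0), goal (2,0), distance |1-2|+|0-0| = 1
Tile 4: at (1,1), goal (1,0), distance |1-1|+|1-0| = 1
Tile 6: at (1,2), goal (1,2), distance |1-1|+|2-2| = 0
Tile 8: at (2,0), goal (2,1), distance |2-2|+|0-1| = 1
Tile 3: at (2,1), goal (0,2), distance |2-0|+|1-2| = 3
Tile 1: at (2,2), goal (0,0), distance |2-0|+|2-0| = 4
Sum: 2 + 0 + 1 + 1 + 0 + 1 + 3 + 4 = 12

Answer: 12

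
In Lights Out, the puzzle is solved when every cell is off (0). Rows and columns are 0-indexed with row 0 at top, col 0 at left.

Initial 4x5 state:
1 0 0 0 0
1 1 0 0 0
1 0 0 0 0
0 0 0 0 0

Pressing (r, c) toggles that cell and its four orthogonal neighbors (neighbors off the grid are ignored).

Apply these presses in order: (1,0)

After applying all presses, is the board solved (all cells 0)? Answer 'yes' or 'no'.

Answer: yes

Derivation:
After press 1 at (1,0):
0 0 0 0 0
0 0 0 0 0
0 0 0 0 0
0 0 0 0 0

Lights still on: 0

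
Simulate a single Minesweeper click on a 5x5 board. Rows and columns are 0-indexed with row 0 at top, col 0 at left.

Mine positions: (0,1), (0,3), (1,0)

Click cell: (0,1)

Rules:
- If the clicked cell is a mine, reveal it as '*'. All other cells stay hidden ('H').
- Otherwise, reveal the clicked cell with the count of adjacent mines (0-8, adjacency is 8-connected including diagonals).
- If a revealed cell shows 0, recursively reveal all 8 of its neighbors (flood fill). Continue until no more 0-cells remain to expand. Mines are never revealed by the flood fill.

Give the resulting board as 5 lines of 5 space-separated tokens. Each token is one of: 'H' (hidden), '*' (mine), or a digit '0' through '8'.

H * H H H
H H H H H
H H H H H
H H H H H
H H H H H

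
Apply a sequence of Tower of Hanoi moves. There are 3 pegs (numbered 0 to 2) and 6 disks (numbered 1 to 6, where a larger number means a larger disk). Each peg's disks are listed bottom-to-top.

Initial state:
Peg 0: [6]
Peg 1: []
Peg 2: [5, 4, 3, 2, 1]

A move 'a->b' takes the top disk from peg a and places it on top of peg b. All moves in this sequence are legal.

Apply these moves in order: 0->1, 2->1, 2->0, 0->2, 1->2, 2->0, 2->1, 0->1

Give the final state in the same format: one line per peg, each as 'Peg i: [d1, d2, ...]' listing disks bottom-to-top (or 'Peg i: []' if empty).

After move 1 (0->1):
Peg 0: []
Peg 1: [6]
Peg 2: [5, 4, 3, 2, 1]

After move 2 (2->1):
Peg 0: []
Peg 1: [6, 1]
Peg 2: [5, 4, 3, 2]

After move 3 (2->0):
Peg 0: [2]
Peg 1: [6, 1]
Peg 2: [5, 4, 3]

After move 4 (0->2):
Peg 0: []
Peg 1: [6, 1]
Peg 2: [5, 4, 3, 2]

After move 5 (1->2):
Peg 0: []
Peg 1: [6]
Peg 2: [5, 4, 3, 2, 1]

After move 6 (2->0):
Peg 0: [1]
Peg 1: [6]
Peg 2: [5, 4, 3, 2]

After move 7 (2->1):
Peg 0: [1]
Peg 1: [6, 2]
Peg 2: [5, 4, 3]

After move 8 (0->1):
Peg 0: []
Peg 1: [6, 2, 1]
Peg 2: [5, 4, 3]

Answer: Peg 0: []
Peg 1: [6, 2, 1]
Peg 2: [5, 4, 3]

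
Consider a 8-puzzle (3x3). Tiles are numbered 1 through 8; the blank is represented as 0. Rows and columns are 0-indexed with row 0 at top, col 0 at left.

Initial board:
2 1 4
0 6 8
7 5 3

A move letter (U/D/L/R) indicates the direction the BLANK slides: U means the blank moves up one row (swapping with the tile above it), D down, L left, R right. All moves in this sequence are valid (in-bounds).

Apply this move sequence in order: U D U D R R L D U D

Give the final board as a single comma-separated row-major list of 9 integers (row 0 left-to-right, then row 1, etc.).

After move 1 (U):
0 1 4
2 6 8
7 5 3

After move 2 (D):
2 1 4
0 6 8
7 5 3

After move 3 (U):
0 1 4
2 6 8
7 5 3

After move 4 (D):
2 1 4
0 6 8
7 5 3

After move 5 (R):
2 1 4
6 0 8
7 5 3

After move 6 (R):
2 1 4
6 8 0
7 5 3

After move 7 (L):
2 1 4
6 0 8
7 5 3

After move 8 (D):
2 1 4
6 5 8
7 0 3

After move 9 (U):
2 1 4
6 0 8
7 5 3

After move 10 (D):
2 1 4
6 5 8
7 0 3

Answer: 2, 1, 4, 6, 5, 8, 7, 0, 3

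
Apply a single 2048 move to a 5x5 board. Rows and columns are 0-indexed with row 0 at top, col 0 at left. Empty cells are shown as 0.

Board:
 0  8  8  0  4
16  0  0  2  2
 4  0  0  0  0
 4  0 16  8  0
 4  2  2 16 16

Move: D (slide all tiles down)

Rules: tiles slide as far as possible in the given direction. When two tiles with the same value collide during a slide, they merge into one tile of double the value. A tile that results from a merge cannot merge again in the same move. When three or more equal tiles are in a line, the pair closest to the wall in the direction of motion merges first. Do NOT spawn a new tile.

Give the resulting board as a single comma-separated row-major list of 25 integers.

Slide down:
col 0: [0, 16, 4, 4, 4] -> [0, 0, 16, 4, 8]
col 1: [8, 0, 0, 0, 2] -> [0, 0, 0, 8, 2]
col 2: [8, 0, 0, 16, 2] -> [0, 0, 8, 16, 2]
col 3: [0, 2, 0, 8, 16] -> [0, 0, 2, 8, 16]
col 4: [4, 2, 0, 0, 16] -> [0, 0, 4, 2, 16]

Answer: 0, 0, 0, 0, 0, 0, 0, 0, 0, 0, 16, 0, 8, 2, 4, 4, 8, 16, 8, 2, 8, 2, 2, 16, 16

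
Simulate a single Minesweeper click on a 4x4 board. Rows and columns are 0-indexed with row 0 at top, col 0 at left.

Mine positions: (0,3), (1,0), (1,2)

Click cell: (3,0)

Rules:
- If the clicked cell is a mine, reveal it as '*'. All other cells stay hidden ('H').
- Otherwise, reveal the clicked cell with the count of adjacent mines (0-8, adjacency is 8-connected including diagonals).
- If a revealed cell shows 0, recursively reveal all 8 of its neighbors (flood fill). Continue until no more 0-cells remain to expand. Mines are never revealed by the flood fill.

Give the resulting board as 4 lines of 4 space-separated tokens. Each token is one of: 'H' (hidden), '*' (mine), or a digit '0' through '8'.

H H H H
H H H H
1 2 1 1
0 0 0 0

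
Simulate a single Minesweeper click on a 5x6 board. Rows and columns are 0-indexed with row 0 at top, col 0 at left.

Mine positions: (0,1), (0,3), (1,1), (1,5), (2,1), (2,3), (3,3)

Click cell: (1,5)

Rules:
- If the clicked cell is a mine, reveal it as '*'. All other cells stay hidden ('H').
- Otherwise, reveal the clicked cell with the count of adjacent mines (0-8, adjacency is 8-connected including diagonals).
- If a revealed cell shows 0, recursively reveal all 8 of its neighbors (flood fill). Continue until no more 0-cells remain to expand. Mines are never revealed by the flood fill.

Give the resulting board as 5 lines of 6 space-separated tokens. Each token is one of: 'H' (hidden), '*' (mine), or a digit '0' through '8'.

H H H H H H
H H H H H *
H H H H H H
H H H H H H
H H H H H H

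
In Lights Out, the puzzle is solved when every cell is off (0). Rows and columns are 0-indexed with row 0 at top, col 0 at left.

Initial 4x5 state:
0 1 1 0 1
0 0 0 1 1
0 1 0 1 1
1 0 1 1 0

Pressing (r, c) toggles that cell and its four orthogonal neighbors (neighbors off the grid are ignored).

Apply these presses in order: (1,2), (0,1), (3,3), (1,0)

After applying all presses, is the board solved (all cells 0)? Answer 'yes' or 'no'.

Answer: no

Derivation:
After press 1 at (1,2):
0 1 0 0 1
0 1 1 0 1
0 1 1 1 1
1 0 1 1 0

After press 2 at (0,1):
1 0 1 0 1
0 0 1 0 1
0 1 1 1 1
1 0 1 1 0

After press 3 at (3,3):
1 0 1 0 1
0 0 1 0 1
0 1 1 0 1
1 0 0 0 1

After press 4 at (1,0):
0 0 1 0 1
1 1 1 0 1
1 1 1 0 1
1 0 0 0 1

Lights still on: 12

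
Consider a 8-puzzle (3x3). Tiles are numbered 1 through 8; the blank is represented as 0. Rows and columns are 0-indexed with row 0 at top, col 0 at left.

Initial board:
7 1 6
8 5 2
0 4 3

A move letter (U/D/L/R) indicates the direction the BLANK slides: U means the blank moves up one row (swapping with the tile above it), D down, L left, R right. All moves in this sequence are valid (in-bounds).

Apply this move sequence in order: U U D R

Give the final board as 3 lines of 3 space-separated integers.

After move 1 (U):
7 1 6
0 5 2
8 4 3

After move 2 (U):
0 1 6
7 5 2
8 4 3

After move 3 (D):
7 1 6
0 5 2
8 4 3

After move 4 (R):
7 1 6
5 0 2
8 4 3

Answer: 7 1 6
5 0 2
8 4 3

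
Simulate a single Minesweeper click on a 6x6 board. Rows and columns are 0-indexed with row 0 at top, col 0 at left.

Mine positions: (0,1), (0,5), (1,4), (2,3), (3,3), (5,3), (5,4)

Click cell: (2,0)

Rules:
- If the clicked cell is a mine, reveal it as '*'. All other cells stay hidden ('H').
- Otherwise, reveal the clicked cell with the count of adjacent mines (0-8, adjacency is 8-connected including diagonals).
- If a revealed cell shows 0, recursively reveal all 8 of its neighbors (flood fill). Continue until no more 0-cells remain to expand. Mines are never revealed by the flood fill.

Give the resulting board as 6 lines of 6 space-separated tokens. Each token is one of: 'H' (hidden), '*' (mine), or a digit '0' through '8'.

H H H H H H
1 1 2 H H H
0 0 2 H H H
0 0 2 H H H
0 0 2 H H H
0 0 1 H H H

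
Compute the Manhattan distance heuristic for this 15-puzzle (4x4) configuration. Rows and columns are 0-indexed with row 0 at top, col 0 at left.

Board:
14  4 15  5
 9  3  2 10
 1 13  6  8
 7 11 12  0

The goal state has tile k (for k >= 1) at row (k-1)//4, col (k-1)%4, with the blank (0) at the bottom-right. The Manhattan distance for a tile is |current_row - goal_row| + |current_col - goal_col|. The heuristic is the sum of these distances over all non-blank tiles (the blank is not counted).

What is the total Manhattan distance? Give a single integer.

Tile 14: at (0,0), goal (3,1), distance |0-3|+|0-1| = 4
Tile 4: at (0,1), goal (0,3), distance |0-0|+|1-3| = 2
Tile 15: at (0,2), goal (3,2), distance |0-3|+|2-2| = 3
Tile 5: at (0,3), goal (1,0), distance |0-1|+|3-0| = 4
Tile 9: at (1,0), goal (2,0), distance |1-2|+|0-0| = 1
Tile 3: at (1,1), goal (0,2), distance |1-0|+|1-2| = 2
Tile 2: at (1,2), goal (0,1), distance |1-0|+|2-1| = 2
Tile 10: at (1,3), goal (2,1), distance |1-2|+|3-1| = 3
Tile 1: at (2,0), goal (0,0), distance |2-0|+|0-0| = 2
Tile 13: at (2,1), goal (3,0), distance |2-3|+|1-0| = 2
Tile 6: at (2,2), goal (1,1), distance |2-1|+|2-1| = 2
Tile 8: at (2,3), goal (1,3), distance |2-1|+|3-3| = 1
Tile 7: at (3,0), goal (1,2), distance |3-1|+|0-2| = 4
Tile 11: at (3,1), goal (2,2), distance |3-2|+|1-2| = 2
Tile 12: at (3,2), goal (2,3), distance |3-2|+|2-3| = 2
Sum: 4 + 2 + 3 + 4 + 1 + 2 + 2 + 3 + 2 + 2 + 2 + 1 + 4 + 2 + 2 = 36

Answer: 36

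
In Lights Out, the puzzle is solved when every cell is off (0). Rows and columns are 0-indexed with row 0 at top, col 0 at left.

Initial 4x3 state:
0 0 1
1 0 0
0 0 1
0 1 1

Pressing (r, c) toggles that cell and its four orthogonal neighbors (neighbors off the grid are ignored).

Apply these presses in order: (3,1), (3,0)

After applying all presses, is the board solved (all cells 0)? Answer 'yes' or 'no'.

Answer: no

Derivation:
After press 1 at (3,1):
0 0 1
1 0 0
0 1 1
1 0 0

After press 2 at (3,0):
0 0 1
1 0 0
1 1 1
0 1 0

Lights still on: 6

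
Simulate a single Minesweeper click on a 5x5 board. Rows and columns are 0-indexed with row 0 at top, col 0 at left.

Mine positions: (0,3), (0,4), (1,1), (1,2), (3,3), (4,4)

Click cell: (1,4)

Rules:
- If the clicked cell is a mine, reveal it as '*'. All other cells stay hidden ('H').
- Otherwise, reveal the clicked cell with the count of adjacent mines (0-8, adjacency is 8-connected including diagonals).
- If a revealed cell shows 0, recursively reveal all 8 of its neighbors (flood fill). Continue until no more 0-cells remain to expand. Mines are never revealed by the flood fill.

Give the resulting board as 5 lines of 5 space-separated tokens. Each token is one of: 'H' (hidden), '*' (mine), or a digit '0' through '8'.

H H H H H
H H H H 2
H H H H H
H H H H H
H H H H H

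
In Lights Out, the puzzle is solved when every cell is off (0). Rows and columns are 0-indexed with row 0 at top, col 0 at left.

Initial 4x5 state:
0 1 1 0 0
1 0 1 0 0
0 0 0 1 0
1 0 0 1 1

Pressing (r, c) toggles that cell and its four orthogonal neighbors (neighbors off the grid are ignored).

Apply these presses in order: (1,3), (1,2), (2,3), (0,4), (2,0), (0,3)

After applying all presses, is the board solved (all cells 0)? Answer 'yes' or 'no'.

After press 1 at (1,3):
0 1 1 1 0
1 0 0 1 1
0 0 0 0 0
1 0 0 1 1

After press 2 at (1,2):
0 1 0 1 0
1 1 1 0 1
0 0 1 0 0
1 0 0 1 1

After press 3 at (2,3):
0 1 0 1 0
1 1 1 1 1
0 0 0 1 1
1 0 0 0 1

After press 4 at (0,4):
0 1 0 0 1
1 1 1 1 0
0 0 0 1 1
1 0 0 0 1

After press 5 at (2,0):
0 1 0 0 1
0 1 1 1 0
1 1 0 1 1
0 0 0 0 1

After press 6 at (0,3):
0 1 1 1 0
0 1 1 0 0
1 1 0 1 1
0 0 0 0 1

Lights still on: 10

Answer: no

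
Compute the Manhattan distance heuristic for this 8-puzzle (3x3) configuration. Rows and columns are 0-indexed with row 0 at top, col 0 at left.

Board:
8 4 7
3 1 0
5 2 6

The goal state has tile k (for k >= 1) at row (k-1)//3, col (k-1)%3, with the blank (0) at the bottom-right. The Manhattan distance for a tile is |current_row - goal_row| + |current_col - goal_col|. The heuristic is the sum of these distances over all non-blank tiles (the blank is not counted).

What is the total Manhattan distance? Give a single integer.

Answer: 19

Derivation:
Tile 8: at (0,0), goal (2,1), distance |0-2|+|0-1| = 3
Tile 4: at (0,1), goal (1,0), distance |0-1|+|1-0| = 2
Tile 7: at (0,2), goal (2,0), distance |0-2|+|2-0| = 4
Tile 3: at (1,0), goal (0,2), distance |1-0|+|0-2| = 3
Tile 1: at (1,1), goal (0,0), distance |1-0|+|1-0| = 2
Tile 5: at (2,0), goal (1,1), distance |2-1|+|0-1| = 2
Tile 2: at (2,1), goal (0,1), distance |2-0|+|1-1| = 2
Tile 6: at (2,2), goal (1,2), distance |2-1|+|2-2| = 1
Sum: 3 + 2 + 4 + 3 + 2 + 2 + 2 + 1 = 19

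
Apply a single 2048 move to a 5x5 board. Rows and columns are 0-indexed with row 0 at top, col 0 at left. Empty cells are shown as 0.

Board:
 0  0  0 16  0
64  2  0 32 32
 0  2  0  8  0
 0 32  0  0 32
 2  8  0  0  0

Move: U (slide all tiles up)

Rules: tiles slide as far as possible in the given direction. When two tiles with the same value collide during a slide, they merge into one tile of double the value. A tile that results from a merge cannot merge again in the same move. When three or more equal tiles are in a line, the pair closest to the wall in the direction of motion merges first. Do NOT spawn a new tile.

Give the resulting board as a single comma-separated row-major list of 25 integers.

Slide up:
col 0: [0, 64, 0, 0, 2] -> [64, 2, 0, 0, 0]
col 1: [0, 2, 2, 32, 8] -> [4, 32, 8, 0, 0]
col 2: [0, 0, 0, 0, 0] -> [0, 0, 0, 0, 0]
col 3: [16, 32, 8, 0, 0] -> [16, 32, 8, 0, 0]
col 4: [0, 32, 0, 32, 0] -> [64, 0, 0, 0, 0]

Answer: 64, 4, 0, 16, 64, 2, 32, 0, 32, 0, 0, 8, 0, 8, 0, 0, 0, 0, 0, 0, 0, 0, 0, 0, 0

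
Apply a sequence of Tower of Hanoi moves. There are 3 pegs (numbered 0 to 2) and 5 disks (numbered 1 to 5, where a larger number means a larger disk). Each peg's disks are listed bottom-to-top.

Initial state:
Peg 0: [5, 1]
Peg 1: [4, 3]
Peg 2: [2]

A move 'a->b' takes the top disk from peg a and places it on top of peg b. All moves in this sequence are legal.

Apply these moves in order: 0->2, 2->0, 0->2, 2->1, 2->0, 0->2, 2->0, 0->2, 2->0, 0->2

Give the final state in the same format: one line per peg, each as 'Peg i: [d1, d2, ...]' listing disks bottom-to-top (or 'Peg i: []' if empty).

Answer: Peg 0: [5]
Peg 1: [4, 3, 1]
Peg 2: [2]

Derivation:
After move 1 (0->2):
Peg 0: [5]
Peg 1: [4, 3]
Peg 2: [2, 1]

After move 2 (2->0):
Peg 0: [5, 1]
Peg 1: [4, 3]
Peg 2: [2]

After move 3 (0->2):
Peg 0: [5]
Peg 1: [4, 3]
Peg 2: [2, 1]

After move 4 (2->1):
Peg 0: [5]
Peg 1: [4, 3, 1]
Peg 2: [2]

After move 5 (2->0):
Peg 0: [5, 2]
Peg 1: [4, 3, 1]
Peg 2: []

After move 6 (0->2):
Peg 0: [5]
Peg 1: [4, 3, 1]
Peg 2: [2]

After move 7 (2->0):
Peg 0: [5, 2]
Peg 1: [4, 3, 1]
Peg 2: []

After move 8 (0->2):
Peg 0: [5]
Peg 1: [4, 3, 1]
Peg 2: [2]

After move 9 (2->0):
Peg 0: [5, 2]
Peg 1: [4, 3, 1]
Peg 2: []

After move 10 (0->2):
Peg 0: [5]
Peg 1: [4, 3, 1]
Peg 2: [2]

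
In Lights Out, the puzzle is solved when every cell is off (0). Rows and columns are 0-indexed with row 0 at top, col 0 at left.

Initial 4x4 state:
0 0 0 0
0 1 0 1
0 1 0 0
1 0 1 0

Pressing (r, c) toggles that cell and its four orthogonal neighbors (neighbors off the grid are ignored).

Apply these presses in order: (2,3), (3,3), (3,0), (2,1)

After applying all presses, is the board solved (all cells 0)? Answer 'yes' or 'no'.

After press 1 at (2,3):
0 0 0 0
0 1 0 0
0 1 1 1
1 0 1 1

After press 2 at (3,3):
0 0 0 0
0 1 0 0
0 1 1 0
1 0 0 0

After press 3 at (3,0):
0 0 0 0
0 1 0 0
1 1 1 0
0 1 0 0

After press 4 at (2,1):
0 0 0 0
0 0 0 0
0 0 0 0
0 0 0 0

Lights still on: 0

Answer: yes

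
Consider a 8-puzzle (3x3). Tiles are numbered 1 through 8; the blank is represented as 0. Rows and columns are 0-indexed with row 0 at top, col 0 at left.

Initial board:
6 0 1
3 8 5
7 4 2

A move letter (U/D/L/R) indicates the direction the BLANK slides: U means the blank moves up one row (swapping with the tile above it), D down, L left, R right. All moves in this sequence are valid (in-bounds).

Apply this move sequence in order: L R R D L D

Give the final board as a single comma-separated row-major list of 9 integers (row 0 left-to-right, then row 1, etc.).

After move 1 (L):
0 6 1
3 8 5
7 4 2

After move 2 (R):
6 0 1
3 8 5
7 4 2

After move 3 (R):
6 1 0
3 8 5
7 4 2

After move 4 (D):
6 1 5
3 8 0
7 4 2

After move 5 (L):
6 1 5
3 0 8
7 4 2

After move 6 (D):
6 1 5
3 4 8
7 0 2

Answer: 6, 1, 5, 3, 4, 8, 7, 0, 2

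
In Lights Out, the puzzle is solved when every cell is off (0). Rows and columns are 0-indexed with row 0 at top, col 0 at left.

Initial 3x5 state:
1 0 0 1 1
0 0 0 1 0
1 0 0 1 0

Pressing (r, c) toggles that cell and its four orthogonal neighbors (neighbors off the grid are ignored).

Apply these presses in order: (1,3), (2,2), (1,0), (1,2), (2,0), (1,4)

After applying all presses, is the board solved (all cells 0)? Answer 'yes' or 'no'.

Answer: no

Derivation:
After press 1 at (1,3):
1 0 0 0 1
0 0 1 0 1
1 0 0 0 0

After press 2 at (2,2):
1 0 0 0 1
0 0 0 0 1
1 1 1 1 0

After press 3 at (1,0):
0 0 0 0 1
1 1 0 0 1
0 1 1 1 0

After press 4 at (1,2):
0 0 1 0 1
1 0 1 1 1
0 1 0 1 0

After press 5 at (2,0):
0 0 1 0 1
0 0 1 1 1
1 0 0 1 0

After press 6 at (1,4):
0 0 1 0 0
0 0 1 0 0
1 0 0 1 1

Lights still on: 5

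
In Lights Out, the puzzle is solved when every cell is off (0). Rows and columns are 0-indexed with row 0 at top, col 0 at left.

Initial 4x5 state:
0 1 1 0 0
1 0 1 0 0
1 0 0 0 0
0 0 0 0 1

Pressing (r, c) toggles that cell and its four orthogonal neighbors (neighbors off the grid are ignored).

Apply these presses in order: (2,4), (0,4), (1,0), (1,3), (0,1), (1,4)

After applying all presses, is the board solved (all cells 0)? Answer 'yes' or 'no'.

Answer: yes

Derivation:
After press 1 at (2,4):
0 1 1 0 0
1 0 1 0 1
1 0 0 1 1
0 0 0 0 0

After press 2 at (0,4):
0 1 1 1 1
1 0 1 0 0
1 0 0 1 1
0 0 0 0 0

After press 3 at (1,0):
1 1 1 1 1
0 1 1 0 0
0 0 0 1 1
0 0 0 0 0

After press 4 at (1,3):
1 1 1 0 1
0 1 0 1 1
0 0 0 0 1
0 0 0 0 0

After press 5 at (0,1):
0 0 0 0 1
0 0 0 1 1
0 0 0 0 1
0 0 0 0 0

After press 6 at (1,4):
0 0 0 0 0
0 0 0 0 0
0 0 0 0 0
0 0 0 0 0

Lights still on: 0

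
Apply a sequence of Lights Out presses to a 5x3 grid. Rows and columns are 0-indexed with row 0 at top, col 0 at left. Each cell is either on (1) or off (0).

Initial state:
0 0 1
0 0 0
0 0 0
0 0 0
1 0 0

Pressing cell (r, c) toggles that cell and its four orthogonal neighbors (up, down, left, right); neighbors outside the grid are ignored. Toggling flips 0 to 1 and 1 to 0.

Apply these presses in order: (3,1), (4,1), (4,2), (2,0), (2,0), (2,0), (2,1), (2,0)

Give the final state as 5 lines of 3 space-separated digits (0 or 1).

Answer: 0 0 1
0 1 0
1 0 1
1 1 0
0 1 0

Derivation:
After press 1 at (3,1):
0 0 1
0 0 0
0 1 0
1 1 1
1 1 0

After press 2 at (4,1):
0 0 1
0 0 0
0 1 0
1 0 1
0 0 1

After press 3 at (4,2):
0 0 1
0 0 0
0 1 0
1 0 0
0 1 0

After press 4 at (2,0):
0 0 1
1 0 0
1 0 0
0 0 0
0 1 0

After press 5 at (2,0):
0 0 1
0 0 0
0 1 0
1 0 0
0 1 0

After press 6 at (2,0):
0 0 1
1 0 0
1 0 0
0 0 0
0 1 0

After press 7 at (2,1):
0 0 1
1 1 0
0 1 1
0 1 0
0 1 0

After press 8 at (2,0):
0 0 1
0 1 0
1 0 1
1 1 0
0 1 0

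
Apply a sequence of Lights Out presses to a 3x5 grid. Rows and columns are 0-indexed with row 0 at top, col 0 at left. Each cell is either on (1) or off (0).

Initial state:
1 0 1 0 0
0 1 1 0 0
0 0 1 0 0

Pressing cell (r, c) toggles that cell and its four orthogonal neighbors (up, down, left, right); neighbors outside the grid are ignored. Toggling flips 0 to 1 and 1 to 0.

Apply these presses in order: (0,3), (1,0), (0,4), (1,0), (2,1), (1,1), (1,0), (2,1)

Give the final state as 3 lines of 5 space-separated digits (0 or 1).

Answer: 0 1 0 0 0
0 1 0 1 1
1 1 1 0 0

Derivation:
After press 1 at (0,3):
1 0 0 1 1
0 1 1 1 0
0 0 1 0 0

After press 2 at (1,0):
0 0 0 1 1
1 0 1 1 0
1 0 1 0 0

After press 3 at (0,4):
0 0 0 0 0
1 0 1 1 1
1 0 1 0 0

After press 4 at (1,0):
1 0 0 0 0
0 1 1 1 1
0 0 1 0 0

After press 5 at (2,1):
1 0 0 0 0
0 0 1 1 1
1 1 0 0 0

After press 6 at (1,1):
1 1 0 0 0
1 1 0 1 1
1 0 0 0 0

After press 7 at (1,0):
0 1 0 0 0
0 0 0 1 1
0 0 0 0 0

After press 8 at (2,1):
0 1 0 0 0
0 1 0 1 1
1 1 1 0 0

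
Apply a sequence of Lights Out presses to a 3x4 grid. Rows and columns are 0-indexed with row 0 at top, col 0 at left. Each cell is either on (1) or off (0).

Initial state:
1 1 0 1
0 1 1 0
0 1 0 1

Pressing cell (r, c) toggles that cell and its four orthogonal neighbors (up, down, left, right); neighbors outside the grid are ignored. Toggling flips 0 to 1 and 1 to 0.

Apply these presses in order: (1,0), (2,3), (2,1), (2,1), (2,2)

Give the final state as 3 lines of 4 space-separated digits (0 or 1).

Answer: 0 1 0 1
1 0 0 1
1 0 0 1

Derivation:
After press 1 at (1,0):
0 1 0 1
1 0 1 0
1 1 0 1

After press 2 at (2,3):
0 1 0 1
1 0 1 1
1 1 1 0

After press 3 at (2,1):
0 1 0 1
1 1 1 1
0 0 0 0

After press 4 at (2,1):
0 1 0 1
1 0 1 1
1 1 1 0

After press 5 at (2,2):
0 1 0 1
1 0 0 1
1 0 0 1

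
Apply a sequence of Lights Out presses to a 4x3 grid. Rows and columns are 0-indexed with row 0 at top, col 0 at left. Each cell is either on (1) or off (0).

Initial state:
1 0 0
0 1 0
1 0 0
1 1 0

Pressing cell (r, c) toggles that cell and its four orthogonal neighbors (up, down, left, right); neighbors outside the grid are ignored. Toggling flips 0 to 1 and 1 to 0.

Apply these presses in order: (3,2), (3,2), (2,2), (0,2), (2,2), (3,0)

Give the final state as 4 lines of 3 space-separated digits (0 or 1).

After press 1 at (3,2):
1 0 0
0 1 0
1 0 1
1 0 1

After press 2 at (3,2):
1 0 0
0 1 0
1 0 0
1 1 0

After press 3 at (2,2):
1 0 0
0 1 1
1 1 1
1 1 1

After press 4 at (0,2):
1 1 1
0 1 0
1 1 1
1 1 1

After press 5 at (2,2):
1 1 1
0 1 1
1 0 0
1 1 0

After press 6 at (3,0):
1 1 1
0 1 1
0 0 0
0 0 0

Answer: 1 1 1
0 1 1
0 0 0
0 0 0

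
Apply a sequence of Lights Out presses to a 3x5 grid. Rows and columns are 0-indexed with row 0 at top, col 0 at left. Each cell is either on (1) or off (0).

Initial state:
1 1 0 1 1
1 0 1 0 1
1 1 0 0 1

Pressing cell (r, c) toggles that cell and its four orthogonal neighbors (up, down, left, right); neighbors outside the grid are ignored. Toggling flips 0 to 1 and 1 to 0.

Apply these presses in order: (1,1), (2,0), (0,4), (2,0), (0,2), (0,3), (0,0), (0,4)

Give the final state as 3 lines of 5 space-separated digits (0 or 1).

After press 1 at (1,1):
1 0 0 1 1
0 1 0 0 1
1 0 0 0 1

After press 2 at (2,0):
1 0 0 1 1
1 1 0 0 1
0 1 0 0 1

After press 3 at (0,4):
1 0 0 0 0
1 1 0 0 0
0 1 0 0 1

After press 4 at (2,0):
1 0 0 0 0
0 1 0 0 0
1 0 0 0 1

After press 5 at (0,2):
1 1 1 1 0
0 1 1 0 0
1 0 0 0 1

After press 6 at (0,3):
1 1 0 0 1
0 1 1 1 0
1 0 0 0 1

After press 7 at (0,0):
0 0 0 0 1
1 1 1 1 0
1 0 0 0 1

After press 8 at (0,4):
0 0 0 1 0
1 1 1 1 1
1 0 0 0 1

Answer: 0 0 0 1 0
1 1 1 1 1
1 0 0 0 1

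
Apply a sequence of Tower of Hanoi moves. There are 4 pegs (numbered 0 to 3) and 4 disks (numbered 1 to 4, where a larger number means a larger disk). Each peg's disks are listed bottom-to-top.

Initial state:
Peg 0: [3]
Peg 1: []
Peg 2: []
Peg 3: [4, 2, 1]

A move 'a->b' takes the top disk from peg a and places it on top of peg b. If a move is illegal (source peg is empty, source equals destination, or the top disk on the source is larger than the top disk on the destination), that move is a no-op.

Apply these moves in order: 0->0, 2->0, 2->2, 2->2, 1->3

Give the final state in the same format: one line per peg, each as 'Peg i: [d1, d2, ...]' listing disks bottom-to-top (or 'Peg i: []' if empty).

After move 1 (0->0):
Peg 0: [3]
Peg 1: []
Peg 2: []
Peg 3: [4, 2, 1]

After move 2 (2->0):
Peg 0: [3]
Peg 1: []
Peg 2: []
Peg 3: [4, 2, 1]

After move 3 (2->2):
Peg 0: [3]
Peg 1: []
Peg 2: []
Peg 3: [4, 2, 1]

After move 4 (2->2):
Peg 0: [3]
Peg 1: []
Peg 2: []
Peg 3: [4, 2, 1]

After move 5 (1->3):
Peg 0: [3]
Peg 1: []
Peg 2: []
Peg 3: [4, 2, 1]

Answer: Peg 0: [3]
Peg 1: []
Peg 2: []
Peg 3: [4, 2, 1]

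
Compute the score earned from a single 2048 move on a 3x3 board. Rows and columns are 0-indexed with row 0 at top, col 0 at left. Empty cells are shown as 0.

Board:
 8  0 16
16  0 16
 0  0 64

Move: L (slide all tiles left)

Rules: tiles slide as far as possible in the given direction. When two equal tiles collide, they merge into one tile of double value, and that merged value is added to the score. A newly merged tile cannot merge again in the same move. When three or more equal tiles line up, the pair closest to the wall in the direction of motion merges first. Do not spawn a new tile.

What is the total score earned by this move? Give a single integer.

Slide left:
row 0: [8, 0, 16] -> [8, 16, 0]  score +0 (running 0)
row 1: [16, 0, 16] -> [32, 0, 0]  score +32 (running 32)
row 2: [0, 0, 64] -> [64, 0, 0]  score +0 (running 32)
Board after move:
 8 16  0
32  0  0
64  0  0

Answer: 32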